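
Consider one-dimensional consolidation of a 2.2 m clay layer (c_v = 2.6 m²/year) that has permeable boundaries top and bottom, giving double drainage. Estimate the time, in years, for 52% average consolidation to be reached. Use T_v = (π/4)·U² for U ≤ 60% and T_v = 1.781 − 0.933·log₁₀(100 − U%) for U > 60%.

t ≈ 0.0988 years

Drainage path length: H_d = H/2 = 1.1 m (double drainage).
U ≤ 60%: T_v = (π/4)·U² = (π/4)×0.52² = 0.21237.
t = T_v·H_d²/c_v = 0.21237×1.1²/2.6 = 0.09883 years.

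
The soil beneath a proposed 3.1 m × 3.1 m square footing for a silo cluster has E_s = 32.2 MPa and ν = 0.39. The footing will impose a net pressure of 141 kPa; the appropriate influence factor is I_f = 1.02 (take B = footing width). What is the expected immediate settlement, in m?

S_e ≈ 0.0117 m

Immediate (elastic) settlement: S_e = q·B·(1−ν²)/E_s · I_f.
E_s = 32.2 MPa = 32200 kPa.
S_e = 141 × 3.1 × (1 − 0.39²) / 32200 × 1.02
    = 141 × 3.1 × 0.8479 / 32200 × 1.02
    = 0.01174 m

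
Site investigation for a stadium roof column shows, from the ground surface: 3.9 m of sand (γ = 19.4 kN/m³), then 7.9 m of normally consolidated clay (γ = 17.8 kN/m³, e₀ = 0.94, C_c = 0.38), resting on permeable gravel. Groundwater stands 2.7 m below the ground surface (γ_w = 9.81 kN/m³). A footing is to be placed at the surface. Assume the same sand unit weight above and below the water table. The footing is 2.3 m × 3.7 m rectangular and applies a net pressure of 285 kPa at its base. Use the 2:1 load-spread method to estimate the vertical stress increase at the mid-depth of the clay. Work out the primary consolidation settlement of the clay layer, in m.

Mid-depth of clay below the ground surface: z = 3.9 + 7.9/2 = 7.85 m.
Total vertical stress at mid-clay: σ_v = 19.4×3.9 + 17.8×3.95 = 145.97 kPa.
Pore pressure: u = 9.81×(7.85 − 2.7) = 50.522 kPa.
Initial effective stress: σ'_0 = σ_v − u = 145.97 − 50.522 = 95.448 kPa.
Stress increase at mid-clay by the 2:1 spreading method:
Δσ = qBL/((B+z)(L+z)) = 285×2.3×3.7/((2.3+7.85)(3.7+7.85)) = 20.688 kPa
Final effective stress: σ'_f = σ'_0 + Δσ = 95.448 + 20.688 = 116.14 kPa.
Normally consolidated clay, so the full stress increment lies on the virgin compression line:
S_c = C_c·H/(1+e₀)·log₁₀(σ'_f/σ'_0) = 0.38×7.9/(1+0.94)×log₁₀(116.14/95.448)
    = 1.5474 × 0.085215 = 0.1319 m

S_c ≈ 0.132 m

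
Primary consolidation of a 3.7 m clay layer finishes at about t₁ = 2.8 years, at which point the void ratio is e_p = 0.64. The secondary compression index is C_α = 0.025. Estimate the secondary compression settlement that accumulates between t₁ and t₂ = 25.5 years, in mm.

Secondary compression: S_s = C_α·H/(1+e_p)·log₁₀(t₂/t₁)
S_s = 0.025×3.7/(1+0.64)×log₁₀(25.5/2.8)
    = 0.0564 × 0.9594 = 0.05411 m

S_s ≈ 54.1 mm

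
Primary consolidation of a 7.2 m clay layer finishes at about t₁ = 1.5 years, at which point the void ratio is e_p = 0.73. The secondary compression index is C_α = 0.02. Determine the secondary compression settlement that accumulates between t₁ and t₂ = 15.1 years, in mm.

S_s ≈ 83.5 mm

Secondary compression: S_s = C_α·H/(1+e_p)·log₁₀(t₂/t₁)
S_s = 0.02×7.2/(1+0.73)×log₁₀(15.1/1.5)
    = 0.08324 × 1.003 = 0.08348 m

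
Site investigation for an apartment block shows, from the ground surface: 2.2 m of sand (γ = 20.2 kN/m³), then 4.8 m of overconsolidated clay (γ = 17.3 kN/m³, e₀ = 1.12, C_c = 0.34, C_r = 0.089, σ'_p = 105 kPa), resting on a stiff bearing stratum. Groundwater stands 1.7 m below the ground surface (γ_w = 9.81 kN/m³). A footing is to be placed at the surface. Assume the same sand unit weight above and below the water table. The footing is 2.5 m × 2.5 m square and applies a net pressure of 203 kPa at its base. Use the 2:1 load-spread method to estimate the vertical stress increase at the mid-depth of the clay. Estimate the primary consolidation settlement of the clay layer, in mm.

S_c ≈ 31.8 mm

Mid-depth of clay below the ground surface: z = 2.2 + 4.8/2 = 4.6 m.
Total vertical stress at mid-clay: σ_v = 20.2×2.2 + 17.3×2.4 = 85.96 kPa.
Pore pressure: u = 9.81×(4.6 − 1.7) = 28.449 kPa.
Initial effective stress: σ'_0 = σ_v − u = 85.96 − 28.449 = 57.511 kPa.
Stress increase at mid-clay by the 2:1 spreading method:
Δσ = qBL/((B+z)(L+z)) = 203×2.5×2.5/((2.5+4.6)(2.5+4.6)) = 25.169 kPa
Final effective stress: σ'_f = 57.511 + 25.169 = 82.68 kPa.
σ'_f = 82.68 ≤ σ'_p = 105 kPa, so the clay remains overconsolidated and only the recompression index applies:
S_c = C_r·H/(1+e₀)·log₁₀(σ'_f/σ'_0) = 0.089×4.8/2.12×log₁₀(82.68/57.511)
    = 0.20151 × 0.15765 = 0.03177 m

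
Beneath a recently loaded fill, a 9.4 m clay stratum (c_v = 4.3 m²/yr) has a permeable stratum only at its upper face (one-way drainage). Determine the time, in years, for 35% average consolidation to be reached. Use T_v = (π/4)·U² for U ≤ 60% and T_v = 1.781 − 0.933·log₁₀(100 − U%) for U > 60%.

Drainage path length: H_d = H = 9.4 m (single drainage).
U ≤ 60%: T_v = (π/4)·U² = (π/4)×0.35² = 0.096211.
t = T_v·H_d²/c_v = 0.096211×9.4²/4.3 = 1.977 years.

t ≈ 1.98 years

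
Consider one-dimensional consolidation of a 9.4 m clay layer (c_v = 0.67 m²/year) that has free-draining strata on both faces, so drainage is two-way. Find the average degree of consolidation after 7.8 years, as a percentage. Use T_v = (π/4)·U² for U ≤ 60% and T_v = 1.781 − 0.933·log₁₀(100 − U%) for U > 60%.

U ≈ 54.9 %

Drainage path length: H_d = H/2 = 4.7 m (double drainage).
T_v = c_v·t/H_d² = 0.67×7.8/4.7² = 0.23658.
T_v = 0.23658 corresponds to the U ≤ 60% branch:
U = √(4T_v/π) = 0.5488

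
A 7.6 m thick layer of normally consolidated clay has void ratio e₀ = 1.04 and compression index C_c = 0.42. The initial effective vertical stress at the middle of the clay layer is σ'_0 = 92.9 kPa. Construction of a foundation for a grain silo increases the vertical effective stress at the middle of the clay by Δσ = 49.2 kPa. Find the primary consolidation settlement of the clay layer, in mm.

S_c ≈ 289 mm

Final effective stress: σ'_f = σ'_0 + Δσ = 92.9 + 49.2 = 142.1 kPa.
Normally consolidated clay, so the full stress increment lies on the virgin compression line:
S_c = C_c·H/(1+e₀)·log₁₀(σ'_f/σ'_0) = 0.42×7.6/(1+1.04)×log₁₀(142.1/92.9)
    = 1.5647 × 0.18458 = 0.2888 m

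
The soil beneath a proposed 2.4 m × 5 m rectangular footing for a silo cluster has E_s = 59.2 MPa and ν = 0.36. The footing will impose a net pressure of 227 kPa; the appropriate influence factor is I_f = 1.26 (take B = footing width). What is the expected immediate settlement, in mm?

S_e ≈ 10.1 mm

Immediate (elastic) settlement: S_e = q·B·(1−ν²)/E_s · I_f.
E_s = 59.2 MPa = 59200 kPa.
S_e = 227 × 2.4 × (1 − 0.36²) / 59200 × 1.26
    = 227 × 2.4 × 0.8704 / 59200 × 1.26
    = 0.01009 m = 10.09 mm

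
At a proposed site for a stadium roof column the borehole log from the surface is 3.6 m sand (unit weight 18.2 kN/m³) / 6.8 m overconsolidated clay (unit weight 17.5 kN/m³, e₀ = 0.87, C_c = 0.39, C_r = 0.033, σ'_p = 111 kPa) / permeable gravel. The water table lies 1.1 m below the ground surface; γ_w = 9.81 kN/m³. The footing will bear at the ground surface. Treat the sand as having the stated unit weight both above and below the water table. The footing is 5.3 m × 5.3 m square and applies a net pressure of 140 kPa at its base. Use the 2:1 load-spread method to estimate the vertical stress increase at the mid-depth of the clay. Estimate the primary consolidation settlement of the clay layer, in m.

Mid-depth of clay below the ground surface: z = 3.6 + 6.8/2 = 7 m.
Total vertical stress at mid-clay: σ_v = 18.2×3.6 + 17.5×3.4 = 125.02 kPa.
Pore pressure: u = 9.81×(7 − 1.1) = 57.879 kPa.
Initial effective stress: σ'_0 = σ_v − u = 125.02 − 57.879 = 67.141 kPa.
Stress increase at mid-clay by the 2:1 spreading method:
Δσ = qBL/((B+z)(L+z)) = 140×5.3×5.3/((5.3+7)(5.3+7)) = 25.994 kPa
Final effective stress: σ'_f = 67.141 + 25.994 = 93.135 kPa.
σ'_f = 93.135 ≤ σ'_p = 111 kPa, so the clay remains overconsolidated and only the recompression index applies:
S_c = C_r·H/(1+e₀)·log₁₀(σ'_f/σ'_0) = 0.033×6.8/1.87×log₁₀(93.135/67.141)
    = 0.12 × 0.14213 = 0.01706 m

S_c ≈ 0.0171 m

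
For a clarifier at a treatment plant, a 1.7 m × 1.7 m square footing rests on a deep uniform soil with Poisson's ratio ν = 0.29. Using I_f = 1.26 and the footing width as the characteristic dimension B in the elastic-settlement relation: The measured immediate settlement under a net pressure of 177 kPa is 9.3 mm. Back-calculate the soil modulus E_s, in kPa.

E_s ≈ 37300 kPa

S_e = q·B·(1−ν²)/E_s · I_f  ⇒  E_s = q·B·(1−ν²)·I_f / S_e.
E_s = 177 × 1.7 × 0.9159 × 1.26 / 0.0093 = 37340 kPa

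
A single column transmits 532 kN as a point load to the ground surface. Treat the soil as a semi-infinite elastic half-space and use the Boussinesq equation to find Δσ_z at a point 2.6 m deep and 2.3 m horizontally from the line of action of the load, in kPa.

Δσ_z ≈ 8.86 kPa

Boussinesq vertical stress below a point load on an elastic half-space:
Δσ_z = 3P/(2πz²) · [1 + (r/z)²]^(−5/2)
r/z = 2.3/2.6 = 0.88462; [1+(r/z)²]^(−5/2) = 0.23572.
Δσ_z = 3×532/(2π×2.6²) × 0.23572 = 37.576 × 0.23572 = 8.857 kPa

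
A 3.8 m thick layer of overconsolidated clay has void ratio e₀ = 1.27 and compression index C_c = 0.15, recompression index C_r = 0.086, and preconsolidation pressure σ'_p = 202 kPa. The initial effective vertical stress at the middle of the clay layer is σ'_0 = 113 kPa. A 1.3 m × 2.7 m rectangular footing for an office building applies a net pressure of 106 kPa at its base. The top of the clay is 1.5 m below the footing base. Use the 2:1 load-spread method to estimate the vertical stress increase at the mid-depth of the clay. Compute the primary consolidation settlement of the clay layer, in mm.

S_c ≈ 6.8 mm

Mid-depth of clay below the footing base: z = 1.5 + 3.8/2 = 3.4 m.
Stress increase at mid-clay by the 2:1 spreading method:
Δσ = qBL/((B+z)(L+z)) = 106×1.3×2.7/((1.3+3.4)(2.7+3.4)) = 12.977 kPa
Final effective stress: σ'_f = 113 + 12.977 = 125.98 kPa.
σ'_f = 125.98 ≤ σ'_p = 202 kPa, so the clay remains overconsolidated and only the recompression index applies:
S_c = C_r·H/(1+e₀)·log₁₀(σ'_f/σ'_0) = 0.086×3.8/2.27×log₁₀(125.98/113)
    = 0.14396 × 0.047223 = 0.006798 m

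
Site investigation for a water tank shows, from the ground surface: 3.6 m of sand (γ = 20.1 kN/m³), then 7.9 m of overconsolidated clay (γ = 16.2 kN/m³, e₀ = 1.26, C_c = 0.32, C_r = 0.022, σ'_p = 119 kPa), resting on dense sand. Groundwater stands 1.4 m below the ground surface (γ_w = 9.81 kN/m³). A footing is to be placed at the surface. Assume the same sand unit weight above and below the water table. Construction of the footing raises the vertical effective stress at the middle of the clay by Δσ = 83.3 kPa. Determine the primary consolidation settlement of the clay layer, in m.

S_c ≈ 0.157 m

Mid-depth of clay below the ground surface: z = 3.6 + 7.9/2 = 7.55 m.
Total vertical stress at mid-clay: σ_v = 20.1×3.6 + 16.2×3.95 = 136.35 kPa.
Pore pressure: u = 9.81×(7.55 − 1.4) = 60.332 kPa.
Initial effective stress: σ'_0 = σ_v − u = 136.35 − 60.332 = 76.018 kPa.
Final effective stress: σ'_f = 76.018 + 83.3 = 159.32 kPa.
σ'_f = 159.32 > σ'_p = 119 kPa, so the stress path crosses the preconsolidation pressure — recompression up to σ'_p, then virgin compression beyond:
S_c = H/(1+e₀)·[C_r·log₁₀(σ'_p/σ'_0) + C_c·log₁₀(σ'_f/σ'_p)]
    = 7.9/2.26 × [0.022×log₁₀(119/76.018) + 0.32×log₁₀(159.32/119)]
    = 3.4956 × [0.0042819 + 0.040551] = 0.1567 m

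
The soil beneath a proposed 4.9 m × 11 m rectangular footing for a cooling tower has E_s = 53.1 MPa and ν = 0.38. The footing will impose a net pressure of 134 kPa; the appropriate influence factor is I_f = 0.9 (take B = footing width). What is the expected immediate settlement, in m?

S_e ≈ 0.00952 m

Immediate (elastic) settlement: S_e = q·B·(1−ν²)/E_s · I_f.
E_s = 53.1 MPa = 53100 kPa.
S_e = 134 × 4.9 × (1 − 0.38²) / 53100 × 0.9
    = 134 × 4.9 × 0.8556 / 53100 × 0.9
    = 0.009522 m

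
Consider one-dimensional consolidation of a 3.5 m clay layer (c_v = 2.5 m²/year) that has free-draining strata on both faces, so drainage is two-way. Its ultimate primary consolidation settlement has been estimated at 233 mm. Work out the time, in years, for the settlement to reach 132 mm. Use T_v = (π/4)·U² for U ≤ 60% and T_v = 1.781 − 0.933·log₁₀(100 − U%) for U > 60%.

Drainage path length: H_d = H/2 = 1.75 m (double drainage).
U = S(t)/S_ult = 132/233 = 0.5665.
U ≤ 60%: T_v = (π/4)·U² = (π/4)×0.56652² = 0.25207.
t = T_v·H_d²/c_v = 0.25207×1.75²/2.5 = 0.3088 years.

t ≈ 0.309 years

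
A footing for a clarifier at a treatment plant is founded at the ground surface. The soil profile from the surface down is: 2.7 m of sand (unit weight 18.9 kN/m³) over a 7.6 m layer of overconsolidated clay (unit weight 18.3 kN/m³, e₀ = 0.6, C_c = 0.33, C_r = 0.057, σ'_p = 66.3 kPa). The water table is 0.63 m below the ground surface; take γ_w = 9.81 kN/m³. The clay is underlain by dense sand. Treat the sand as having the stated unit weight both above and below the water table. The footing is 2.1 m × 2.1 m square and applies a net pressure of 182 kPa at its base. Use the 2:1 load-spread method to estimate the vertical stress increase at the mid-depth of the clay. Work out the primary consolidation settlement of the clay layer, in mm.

S_c ≈ 79.3 mm

Mid-depth of clay below the ground surface: z = 2.7 + 7.6/2 = 6.5 m.
Total vertical stress at mid-clay: σ_v = 18.9×2.7 + 18.3×3.8 = 120.57 kPa.
Pore pressure: u = 9.81×(6.5 − 0.63) = 57.585 kPa.
Initial effective stress: σ'_0 = σ_v − u = 120.57 − 57.585 = 62.985 kPa.
Stress increase at mid-clay by the 2:1 spreading method:
Δσ = qBL/((B+z)(L+z)) = 182×2.1×2.1/((2.1+6.5)(2.1+6.5)) = 10.852 kPa
Final effective stress: σ'_f = 62.985 + 10.852 = 73.837 kPa.
σ'_f = 73.837 > σ'_p = 66.3 kPa, so the stress path crosses the preconsolidation pressure — recompression up to σ'_p, then virgin compression beyond:
S_c = H/(1+e₀)·[C_r·log₁₀(σ'_p/σ'_0) + C_c·log₁₀(σ'_f/σ'_p)]
    = 7.6/1.6 × [0.057×log₁₀(66.3/62.985) + 0.33×log₁₀(73.837/66.3)]
    = 4.75 × [0.0012698 + 0.015431] = 0.07933 m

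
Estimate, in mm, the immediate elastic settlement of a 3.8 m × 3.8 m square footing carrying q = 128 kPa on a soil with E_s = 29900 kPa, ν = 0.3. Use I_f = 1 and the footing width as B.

Immediate (elastic) settlement: S_e = q·B·(1−ν²)/E_s · I_f.
S_e = 128 × 3.8 × (1 − 0.3²) / 29900 × 1
    = 128 × 3.8 × 0.91 / 29900 × 1
    = 0.0148 m = 14.8 mm

S_e ≈ 14.8 mm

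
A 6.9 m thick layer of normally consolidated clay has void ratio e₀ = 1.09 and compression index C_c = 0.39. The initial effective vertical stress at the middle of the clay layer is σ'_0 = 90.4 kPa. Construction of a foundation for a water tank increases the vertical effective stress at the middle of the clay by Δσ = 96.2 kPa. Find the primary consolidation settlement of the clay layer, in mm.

S_c ≈ 405 mm

Final effective stress: σ'_f = σ'_0 + Δσ = 90.4 + 96.2 = 186.6 kPa.
Normally consolidated clay, so the full stress increment lies on the virgin compression line:
S_c = C_c·H/(1+e₀)·log₁₀(σ'_f/σ'_0) = 0.39×6.9/(1+1.09)×log₁₀(186.6/90.4)
    = 1.2876 × 0.31474 = 0.4053 m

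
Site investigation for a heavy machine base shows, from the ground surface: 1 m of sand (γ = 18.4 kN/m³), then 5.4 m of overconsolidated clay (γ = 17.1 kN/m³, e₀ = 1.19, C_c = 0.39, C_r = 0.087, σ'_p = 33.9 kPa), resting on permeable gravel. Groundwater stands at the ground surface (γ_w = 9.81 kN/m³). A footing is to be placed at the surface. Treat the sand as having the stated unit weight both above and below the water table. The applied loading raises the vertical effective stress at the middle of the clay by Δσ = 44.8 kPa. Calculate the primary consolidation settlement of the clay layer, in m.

S_c ≈ 0.338 m

Mid-depth of clay below the ground surface: z = 1 + 5.4/2 = 3.7 m.
Total vertical stress at mid-clay: σ_v = 18.4×1 + 17.1×2.7 = 64.57 kPa.
Pore pressure: u = 9.81×(3.7 − 0) = 36.297 kPa.
Initial effective stress: σ'_0 = σ_v − u = 64.57 − 36.297 = 28.273 kPa.
Final effective stress: σ'_f = 28.273 + 44.8 = 73.073 kPa.
σ'_f = 73.073 > σ'_p = 33.9 kPa, so the stress path crosses the preconsolidation pressure — recompression up to σ'_p, then virgin compression beyond:
S_c = H/(1+e₀)·[C_r·log₁₀(σ'_p/σ'_0) + C_c·log₁₀(σ'_f/σ'_p)]
    = 5.4/2.19 × [0.087×log₁₀(33.9/28.273) + 0.39×log₁₀(73.073/33.9)]
    = 2.4658 × [0.006858 + 0.13009] = 0.3377 m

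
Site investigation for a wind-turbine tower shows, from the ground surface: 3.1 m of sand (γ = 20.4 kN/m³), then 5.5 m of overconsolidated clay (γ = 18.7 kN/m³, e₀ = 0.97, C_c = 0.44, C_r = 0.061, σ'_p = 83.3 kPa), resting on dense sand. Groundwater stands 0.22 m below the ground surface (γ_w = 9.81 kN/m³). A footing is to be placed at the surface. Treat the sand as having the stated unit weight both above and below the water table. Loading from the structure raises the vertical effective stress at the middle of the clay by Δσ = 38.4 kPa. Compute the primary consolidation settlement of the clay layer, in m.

Mid-depth of clay below the ground surface: z = 3.1 + 5.5/2 = 5.85 m.
Total vertical stress at mid-clay: σ_v = 20.4×3.1 + 18.7×2.75 = 114.66 kPa.
Pore pressure: u = 9.81×(5.85 − 0.22) = 55.23 kPa.
Initial effective stress: σ'_0 = σ_v − u = 114.66 − 55.23 = 59.43 kPa.
Final effective stress: σ'_f = 59.43 + 38.4 = 97.83 kPa.
σ'_f = 97.83 > σ'_p = 83.3 kPa, so the stress path crosses the preconsolidation pressure — recompression up to σ'_p, then virgin compression beyond:
S_c = H/(1+e₀)·[C_r·log₁₀(σ'_p/σ'_0) + C_c·log₁₀(σ'_f/σ'_p)]
    = 5.5/1.97 × [0.061×log₁₀(83.3/59.43) + 0.44×log₁₀(97.83/83.3)]
    = 2.7919 × [0.008945 + 0.030724] = 0.1108 m

S_c ≈ 0.111 m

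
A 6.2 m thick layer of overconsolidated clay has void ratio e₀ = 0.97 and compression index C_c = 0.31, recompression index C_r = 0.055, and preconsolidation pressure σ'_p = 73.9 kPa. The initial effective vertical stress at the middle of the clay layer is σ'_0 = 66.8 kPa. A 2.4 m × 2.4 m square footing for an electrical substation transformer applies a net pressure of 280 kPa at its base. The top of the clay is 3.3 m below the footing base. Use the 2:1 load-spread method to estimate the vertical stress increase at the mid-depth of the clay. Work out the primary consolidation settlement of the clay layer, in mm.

Mid-depth of clay below the footing base: z = 3.3 + 6.2/2 = 6.4 m.
Stress increase at mid-clay by the 2:1 spreading method:
Δσ = qBL/((B+z)(L+z)) = 280×2.4×2.4/((2.4+6.4)(2.4+6.4)) = 20.826 kPa
Final effective stress: σ'_f = 66.8 + 20.826 = 87.626 kPa.
σ'_f = 87.626 > σ'_p = 73.9 kPa, so the stress path crosses the preconsolidation pressure — recompression up to σ'_p, then virgin compression beyond:
S_c = H/(1+e₀)·[C_r·log₁₀(σ'_p/σ'_0) + C_c·log₁₀(σ'_f/σ'_p)]
    = 6.2/1.97 × [0.055×log₁₀(73.9/66.8) + 0.31×log₁₀(87.626/73.9)]
    = 3.1472 × [0.0024127 + 0.022936] = 0.07978 m

S_c ≈ 79.8 mm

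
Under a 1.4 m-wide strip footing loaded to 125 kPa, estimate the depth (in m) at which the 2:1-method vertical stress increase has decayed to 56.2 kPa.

z ≈ 1.71 m

2:1 spreading — at depth z the loaded area has grown by z in each plan dimension:
qB/(B+z) = Δσ_z ⇒ z = qB/Δσ_z − B = 125×1.4/56.2 − 1.4 = 1.714 m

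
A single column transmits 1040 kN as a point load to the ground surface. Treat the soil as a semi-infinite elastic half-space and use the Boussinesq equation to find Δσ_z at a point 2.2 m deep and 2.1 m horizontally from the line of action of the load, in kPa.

Δσ_z ≈ 20.3 kPa

Boussinesq vertical stress below a point load on an elastic half-space:
Δσ_z = 3P/(2πz²) · [1 + (r/z)²]^(−5/2)
r/z = 2.1/2.2 = 0.95455; [1+(r/z)²]^(−5/2) = 0.19804.
Δσ_z = 3×1040/(2π×2.2²) × 0.19804 = 102.6 × 0.19804 = 20.32 kPa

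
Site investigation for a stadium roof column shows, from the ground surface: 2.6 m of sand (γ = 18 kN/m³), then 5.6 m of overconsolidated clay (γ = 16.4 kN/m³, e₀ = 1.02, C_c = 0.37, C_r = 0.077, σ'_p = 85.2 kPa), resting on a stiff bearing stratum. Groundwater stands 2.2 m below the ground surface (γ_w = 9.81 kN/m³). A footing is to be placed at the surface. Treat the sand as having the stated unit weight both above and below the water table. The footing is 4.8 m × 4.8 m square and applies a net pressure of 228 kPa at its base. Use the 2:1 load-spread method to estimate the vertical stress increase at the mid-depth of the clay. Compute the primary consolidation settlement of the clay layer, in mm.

Mid-depth of clay below the ground surface: z = 2.6 + 5.6/2 = 5.4 m.
Total vertical stress at mid-clay: σ_v = 18×2.6 + 16.4×2.8 = 92.72 kPa.
Pore pressure: u = 9.81×(5.4 − 2.2) = 31.392 kPa.
Initial effective stress: σ'_0 = σ_v − u = 92.72 − 31.392 = 61.328 kPa.
Stress increase at mid-clay by the 2:1 spreading method:
Δσ = qBL/((B+z)(L+z)) = 228×4.8×4.8/((4.8+5.4)(4.8+5.4)) = 50.491 kPa
Final effective stress: σ'_f = 61.328 + 50.491 = 111.82 kPa.
σ'_f = 111.82 > σ'_p = 85.2 kPa, so the stress path crosses the preconsolidation pressure — recompression up to σ'_p, then virgin compression beyond:
S_c = H/(1+e₀)·[C_r·log₁₀(σ'_p/σ'_0) + C_c·log₁₀(σ'_f/σ'_p)]
    = 5.6/2.02 × [0.077×log₁₀(85.2/61.328) + 0.37×log₁₀(111.82/85.2)]
    = 2.7723 × [0.010994 + 0.04369] = 0.1516 m

S_c ≈ 152 mm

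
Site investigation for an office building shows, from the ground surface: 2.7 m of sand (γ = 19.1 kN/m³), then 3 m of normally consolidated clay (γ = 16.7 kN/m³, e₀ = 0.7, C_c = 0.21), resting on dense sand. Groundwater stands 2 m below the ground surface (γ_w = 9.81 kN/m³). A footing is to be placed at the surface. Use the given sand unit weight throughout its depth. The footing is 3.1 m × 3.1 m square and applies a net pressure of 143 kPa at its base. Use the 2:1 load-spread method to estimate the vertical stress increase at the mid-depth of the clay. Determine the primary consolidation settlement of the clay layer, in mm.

Mid-depth of clay below the ground surface: z = 2.7 + 3/2 = 4.2 m.
Total vertical stress at mid-clay: σ_v = 19.1×2.7 + 16.7×1.5 = 76.62 kPa.
Pore pressure: u = 9.81×(4.2 − 2) = 21.582 kPa.
Initial effective stress: σ'_0 = σ_v − u = 76.62 − 21.582 = 55.038 kPa.
Stress increase at mid-clay by the 2:1 spreading method:
Δσ = qBL/((B+z)(L+z)) = 143×3.1×3.1/((3.1+4.2)(3.1+4.2)) = 25.788 kPa
Final effective stress: σ'_f = σ'_0 + Δσ = 55.038 + 25.788 = 80.826 kPa.
Normally consolidated clay, so the full stress increment lies on the virgin compression line:
S_c = C_c·H/(1+e₀)·log₁₀(σ'_f/σ'_0) = 0.21×3/(1+0.7)×log₁₀(80.826/55.038)
    = 0.37059 × 0.16689 = 0.06185 m

S_c ≈ 61.8 mm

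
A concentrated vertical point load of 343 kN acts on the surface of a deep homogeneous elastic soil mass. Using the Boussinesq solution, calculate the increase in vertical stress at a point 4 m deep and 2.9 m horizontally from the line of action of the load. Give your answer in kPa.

Δσ_z ≈ 3.56 kPa

Boussinesq vertical stress below a point load on an elastic half-space:
Δσ_z = 3P/(2πz²) · [1 + (r/z)²]^(−5/2)
r/z = 2.9/4 = 0.725; [1+(r/z)²]^(−5/2) = 0.34784.
Δσ_z = 3×343/(2π×4²) × 0.34784 = 10.236 × 0.34784 = 3.56 kPa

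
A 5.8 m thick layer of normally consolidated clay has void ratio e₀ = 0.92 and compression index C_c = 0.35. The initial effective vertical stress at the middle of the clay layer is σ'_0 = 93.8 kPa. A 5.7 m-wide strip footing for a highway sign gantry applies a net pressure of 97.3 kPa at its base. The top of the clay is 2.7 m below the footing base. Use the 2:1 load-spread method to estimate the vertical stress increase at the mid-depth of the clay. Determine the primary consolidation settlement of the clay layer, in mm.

S_c ≈ 193 mm

Mid-depth of clay below the footing base: z = 2.7 + 5.8/2 = 5.6 m.
Stress increase at mid-clay by the 2:1 spreading method:
Δσ = qB/(B+z) = 97.3×5.7/(5.7+5.6) = 49.081 kPa
Final effective stress: σ'_f = σ'_0 + Δσ = 93.8 + 49.081 = 142.88 kPa.
Normally consolidated clay, so the full stress increment lies on the virgin compression line:
S_c = C_c·H/(1+e₀)·log₁₀(σ'_f/σ'_0) = 0.35×5.8/(1+0.92)×log₁₀(142.88/93.8)
    = 1.0573 × 0.18277 = 0.1932 m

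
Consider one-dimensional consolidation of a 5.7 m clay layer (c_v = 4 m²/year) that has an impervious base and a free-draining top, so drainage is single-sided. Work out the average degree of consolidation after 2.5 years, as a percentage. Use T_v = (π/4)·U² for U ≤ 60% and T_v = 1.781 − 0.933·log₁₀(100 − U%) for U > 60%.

Drainage path length: H_d = H = 5.7 m (single drainage).
T_v = c_v·t/H_d² = 4×2.5/5.7² = 0.30779.
T_v = 0.30779 corresponds to the U > 60% branch:
U = 1 − 10^((1.781 − T_v)/0.933)/100 = 0.6207

U ≈ 62.1 %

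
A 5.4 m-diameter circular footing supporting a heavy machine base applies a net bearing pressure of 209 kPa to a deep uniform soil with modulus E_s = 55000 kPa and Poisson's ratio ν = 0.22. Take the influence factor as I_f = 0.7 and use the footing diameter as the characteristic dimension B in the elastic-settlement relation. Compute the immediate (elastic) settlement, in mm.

Immediate (elastic) settlement: S_e = q·B·(1−ν²)/E_s · I_f.
S_e = 209 × 5.4 × (1 − 0.22²) / 55000 × 0.7
    = 209 × 5.4 × 0.9516 / 55000 × 0.7
    = 0.01367 m = 13.67 mm

S_e ≈ 13.7 mm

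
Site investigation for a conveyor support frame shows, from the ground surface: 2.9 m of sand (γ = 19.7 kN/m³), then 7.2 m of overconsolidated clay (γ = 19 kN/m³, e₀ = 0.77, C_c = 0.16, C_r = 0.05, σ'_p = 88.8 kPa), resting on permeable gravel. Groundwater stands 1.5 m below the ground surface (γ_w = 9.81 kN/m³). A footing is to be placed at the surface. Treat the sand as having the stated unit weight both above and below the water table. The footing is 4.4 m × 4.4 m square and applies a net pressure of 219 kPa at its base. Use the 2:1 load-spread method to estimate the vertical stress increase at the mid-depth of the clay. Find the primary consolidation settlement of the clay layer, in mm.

S_c ≈ 79.2 mm

Mid-depth of clay below the ground surface: z = 2.9 + 7.2/2 = 6.5 m.
Total vertical stress at mid-clay: σ_v = 19.7×2.9 + 19×3.6 = 125.53 kPa.
Pore pressure: u = 9.81×(6.5 − 1.5) = 49.05 kPa.
Initial effective stress: σ'_0 = σ_v − u = 125.53 − 49.05 = 76.48 kPa.
Stress increase at mid-clay by the 2:1 spreading method:
Δσ = qBL/((B+z)(L+z)) = 219×4.4×4.4/((4.4+6.5)(4.4+6.5)) = 35.686 kPa
Final effective stress: σ'_f = 76.48 + 35.686 = 112.17 kPa.
σ'_f = 112.17 > σ'_p = 88.8 kPa, so the stress path crosses the preconsolidation pressure — recompression up to σ'_p, then virgin compression beyond:
S_c = H/(1+e₀)·[C_r·log₁₀(σ'_p/σ'_0) + C_c·log₁₀(σ'_f/σ'_p)]
    = 7.2/1.77 × [0.05×log₁₀(88.8/76.48) + 0.16×log₁₀(112.17/88.8)]
    = 4.0678 × [0.0032433 + 0.016234] = 0.07923 m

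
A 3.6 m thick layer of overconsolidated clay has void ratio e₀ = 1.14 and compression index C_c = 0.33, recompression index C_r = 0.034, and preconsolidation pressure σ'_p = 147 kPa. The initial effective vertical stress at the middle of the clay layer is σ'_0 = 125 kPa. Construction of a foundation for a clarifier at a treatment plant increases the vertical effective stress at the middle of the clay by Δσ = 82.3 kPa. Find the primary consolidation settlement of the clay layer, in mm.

Final effective stress: σ'_f = 125 + 82.3 = 207.3 kPa.
σ'_f = 207.3 > σ'_p = 147 kPa, so the stress path crosses the preconsolidation pressure — recompression up to σ'_p, then virgin compression beyond:
S_c = H/(1+e₀)·[C_r·log₁₀(σ'_p/σ'_0) + C_c·log₁₀(σ'_f/σ'_p)]
    = 3.6/2.14 × [0.034×log₁₀(147/125) + 0.33×log₁₀(207.3/147)]
    = 1.6822 × [0.0023938 + 0.049263] = 0.0869 m

S_c ≈ 86.9 mm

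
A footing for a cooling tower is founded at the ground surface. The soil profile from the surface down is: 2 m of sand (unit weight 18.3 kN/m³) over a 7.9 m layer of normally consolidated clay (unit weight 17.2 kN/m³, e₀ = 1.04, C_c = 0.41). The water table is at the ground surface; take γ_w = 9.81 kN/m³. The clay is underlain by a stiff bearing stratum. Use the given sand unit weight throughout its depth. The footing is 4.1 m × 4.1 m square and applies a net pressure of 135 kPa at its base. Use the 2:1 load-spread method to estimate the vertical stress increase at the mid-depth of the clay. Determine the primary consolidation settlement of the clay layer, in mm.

Mid-depth of clay below the ground surface: z = 2 + 7.9/2 = 5.95 m.
Total vertical stress at mid-clay: σ_v = 18.3×2 + 17.2×3.95 = 104.54 kPa.
Pore pressure: u = 9.81×(5.95 − 0) = 58.37 kPa.
Initial effective stress: σ'_0 = σ_v − u = 104.54 − 58.37 = 46.17 kPa.
Stress increase at mid-clay by the 2:1 spreading method:
Δσ = qBL/((B+z)(L+z)) = 135×4.1×4.1/((4.1+5.95)(4.1+5.95)) = 22.468 kPa
Final effective stress: σ'_f = σ'_0 + Δσ = 46.17 + 22.468 = 68.638 kPa.
Normally consolidated clay, so the full stress increment lies on the virgin compression line:
S_c = C_c·H/(1+e₀)·log₁₀(σ'_f/σ'_0) = 0.41×7.9/(1+1.04)×log₁₀(68.638/46.17)
    = 1.5877 × 0.1722 = 0.2734 m

S_c ≈ 273 mm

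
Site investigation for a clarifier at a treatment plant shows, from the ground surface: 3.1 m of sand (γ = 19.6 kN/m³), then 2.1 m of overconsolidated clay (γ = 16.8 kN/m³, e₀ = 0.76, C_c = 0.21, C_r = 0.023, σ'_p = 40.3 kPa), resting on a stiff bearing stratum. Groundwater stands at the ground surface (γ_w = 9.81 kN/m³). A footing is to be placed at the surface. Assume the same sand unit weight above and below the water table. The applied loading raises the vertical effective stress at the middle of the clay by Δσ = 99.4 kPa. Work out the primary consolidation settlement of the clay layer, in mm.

Mid-depth of clay below the ground surface: z = 3.1 + 2.1/2 = 4.15 m.
Total vertical stress at mid-clay: σ_v = 19.6×3.1 + 16.8×1.05 = 78.4 kPa.
Pore pressure: u = 9.81×(4.15 − 0) = 40.712 kPa.
Initial effective stress: σ'_0 = σ_v − u = 78.4 − 40.712 = 37.688 kPa.
Final effective stress: σ'_f = 37.688 + 99.4 = 137.09 kPa.
σ'_f = 137.09 > σ'_p = 40.3 kPa, so the stress path crosses the preconsolidation pressure — recompression up to σ'_p, then virgin compression beyond:
S_c = H/(1+e₀)·[C_r·log₁₀(σ'_p/σ'_0) + C_c·log₁₀(σ'_f/σ'_p)]
    = 2.1/1.76 × [0.023×log₁₀(40.3/37.688) + 0.21×log₁₀(137.09/40.3)]
    = 1.1932 × [0.00066934 + 0.11166] = 0.134 m

S_c ≈ 134 mm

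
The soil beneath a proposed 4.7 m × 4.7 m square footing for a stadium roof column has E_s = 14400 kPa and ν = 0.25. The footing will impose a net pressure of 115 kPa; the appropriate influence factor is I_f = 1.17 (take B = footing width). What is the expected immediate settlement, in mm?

Immediate (elastic) settlement: S_e = q·B·(1−ν²)/E_s · I_f.
S_e = 115 × 4.7 × (1 − 0.25²) / 14400 × 1.17
    = 115 × 4.7 × 0.9375 / 14400 × 1.17
    = 0.04117 m = 41.17 mm

S_e ≈ 41.2 mm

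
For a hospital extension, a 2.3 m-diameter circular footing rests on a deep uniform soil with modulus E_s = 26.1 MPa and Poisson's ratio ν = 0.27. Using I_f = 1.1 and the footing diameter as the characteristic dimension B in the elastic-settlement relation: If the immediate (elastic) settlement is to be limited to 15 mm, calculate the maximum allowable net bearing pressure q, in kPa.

q ≈ 167 kPa

E_s = 26.1 MPa = 26100 kPa.
S_e = q·B·(1−ν²)/E_s · I_f  ⇒  q = S_e·E_s / (B·(1−ν²)·I_f).
q = 0.015 × 26100 / (2.3 × 0.9271 × 1.1) = 166.9 kPa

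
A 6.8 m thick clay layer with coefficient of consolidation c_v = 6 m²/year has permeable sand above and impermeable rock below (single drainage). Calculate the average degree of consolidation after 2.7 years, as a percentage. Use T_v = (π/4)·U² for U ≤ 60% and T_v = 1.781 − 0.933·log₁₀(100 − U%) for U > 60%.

Drainage path length: H_d = H = 6.8 m (single drainage).
T_v = c_v·t/H_d² = 6×2.7/6.8² = 0.35035.
T_v = 0.35035 corresponds to the U > 60% branch:
U = 1 − 10^((1.781 − T_v)/0.933)/100 = 0.6585

U ≈ 65.9 %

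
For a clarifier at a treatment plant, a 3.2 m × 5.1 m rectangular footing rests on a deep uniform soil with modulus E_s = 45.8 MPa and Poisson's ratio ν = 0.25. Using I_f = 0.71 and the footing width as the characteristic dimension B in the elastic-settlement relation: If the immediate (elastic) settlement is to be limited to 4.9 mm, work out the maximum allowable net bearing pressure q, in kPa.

q ≈ 105 kPa

E_s = 45.8 MPa = 45800 kPa.
S_e = q·B·(1−ν²)/E_s · I_f  ⇒  q = S_e·E_s / (B·(1−ν²)·I_f).
q = 0.0049 × 45800 / (3.2 × 0.9375 × 0.71) = 105.4 kPa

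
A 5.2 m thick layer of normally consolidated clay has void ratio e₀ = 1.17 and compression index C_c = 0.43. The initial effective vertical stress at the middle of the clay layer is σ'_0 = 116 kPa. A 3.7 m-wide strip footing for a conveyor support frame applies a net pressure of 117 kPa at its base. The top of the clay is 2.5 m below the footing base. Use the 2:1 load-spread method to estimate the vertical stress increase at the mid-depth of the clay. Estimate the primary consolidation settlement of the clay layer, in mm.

S_c ≈ 158 mm

Mid-depth of clay below the footing base: z = 2.5 + 5.2/2 = 5.1 m.
Stress increase at mid-clay by the 2:1 spreading method:
Δσ = qB/(B+z) = 117×3.7/(3.7+5.1) = 49.193 kPa
Final effective stress: σ'_f = σ'_0 + Δσ = 116 + 49.193 = 165.19 kPa.
Normally consolidated clay, so the full stress increment lies on the virgin compression line:
S_c = C_c·H/(1+e₀)·log₁₀(σ'_f/σ'_0) = 0.43×5.2/(1+1.17)×log₁₀(165.19/116)
    = 1.0304 × 0.15353 = 0.1582 m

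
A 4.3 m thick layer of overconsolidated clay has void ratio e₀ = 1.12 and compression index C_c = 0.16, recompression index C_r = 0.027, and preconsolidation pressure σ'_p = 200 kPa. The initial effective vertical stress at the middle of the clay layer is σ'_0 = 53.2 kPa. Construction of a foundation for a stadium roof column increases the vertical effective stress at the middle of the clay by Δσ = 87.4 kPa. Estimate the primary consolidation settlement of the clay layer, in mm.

S_c ≈ 23.1 mm

Final effective stress: σ'_f = 53.2 + 87.4 = 140.6 kPa.
σ'_f = 140.6 ≤ σ'_p = 200 kPa, so the clay remains overconsolidated and only the recompression index applies:
S_c = C_r·H/(1+e₀)·log₁₀(σ'_f/σ'_0) = 0.027×4.3/2.12×log₁₀(140.6/53.2)
    = 0.054764 × 0.42207 = 0.02311 m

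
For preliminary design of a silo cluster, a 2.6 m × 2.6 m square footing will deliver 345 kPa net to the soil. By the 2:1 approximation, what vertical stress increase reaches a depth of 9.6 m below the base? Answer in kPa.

By the 2:1 method the load spreads at 1 horizontal : 2 vertical, so at depth z the loaded area has grown by z in each plan dimension:
Δσ = qBL/((B+z)(L+z)) = 345×2.6×2.6/((2.6+9.6)(2.6+9.6)) = 15.669 kPa

Δσ_z ≈ 15.7 kPa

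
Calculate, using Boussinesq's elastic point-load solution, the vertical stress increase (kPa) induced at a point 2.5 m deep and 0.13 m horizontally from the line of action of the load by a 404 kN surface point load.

Boussinesq vertical stress below a point load on an elastic half-space:
Δσ_z = 3P/(2πz²) · [1 + (r/z)²]^(−5/2)
r/z = 0.13/2.5 = 0.052; [1+(r/z)²]^(−5/2) = 0.99327.
Δσ_z = 3×404/(2π×2.5²) × 0.99327 = 30.863 × 0.99327 = 30.66 kPa

Δσ_z ≈ 30.7 kPa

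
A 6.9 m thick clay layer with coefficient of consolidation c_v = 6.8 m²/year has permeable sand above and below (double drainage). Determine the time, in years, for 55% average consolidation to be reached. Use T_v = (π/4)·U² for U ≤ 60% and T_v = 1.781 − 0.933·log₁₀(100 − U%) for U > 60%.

Drainage path length: H_d = H/2 = 3.45 m (double drainage).
U ≤ 60%: T_v = (π/4)·U² = (π/4)×0.55² = 0.23758.
t = T_v·H_d²/c_v = 0.23758×3.45²/6.8 = 0.4159 years.

t ≈ 0.416 years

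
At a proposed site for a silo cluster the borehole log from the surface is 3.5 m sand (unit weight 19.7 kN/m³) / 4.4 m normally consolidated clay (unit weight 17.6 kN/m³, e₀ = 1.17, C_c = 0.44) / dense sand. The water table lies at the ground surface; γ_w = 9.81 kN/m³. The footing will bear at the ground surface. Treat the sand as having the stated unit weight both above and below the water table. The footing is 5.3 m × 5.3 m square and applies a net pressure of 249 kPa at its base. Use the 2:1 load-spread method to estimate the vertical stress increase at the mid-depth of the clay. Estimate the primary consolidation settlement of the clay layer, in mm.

S_c ≈ 291 mm

Mid-depth of clay below the ground surface: z = 3.5 + 4.4/2 = 5.7 m.
Total vertical stress at mid-clay: σ_v = 19.7×3.5 + 17.6×2.2 = 107.67 kPa.
Pore pressure: u = 9.81×(5.7 − 0) = 55.917 kPa.
Initial effective stress: σ'_0 = σ_v − u = 107.67 − 55.917 = 51.753 kPa.
Stress increase at mid-clay by the 2:1 spreading method:
Δσ = qBL/((B+z)(L+z)) = 249×5.3×5.3/((5.3+5.7)(5.3+5.7)) = 57.805 kPa
Final effective stress: σ'_f = σ'_0 + Δσ = 51.753 + 57.805 = 109.56 kPa.
Normally consolidated clay, so the full stress increment lies on the virgin compression line:
S_c = C_c·H/(1+e₀)·log₁₀(σ'_f/σ'_0) = 0.44×4.4/(1+1.17)×log₁₀(109.56/51.753)
    = 0.89217 × 0.32572 = 0.2906 m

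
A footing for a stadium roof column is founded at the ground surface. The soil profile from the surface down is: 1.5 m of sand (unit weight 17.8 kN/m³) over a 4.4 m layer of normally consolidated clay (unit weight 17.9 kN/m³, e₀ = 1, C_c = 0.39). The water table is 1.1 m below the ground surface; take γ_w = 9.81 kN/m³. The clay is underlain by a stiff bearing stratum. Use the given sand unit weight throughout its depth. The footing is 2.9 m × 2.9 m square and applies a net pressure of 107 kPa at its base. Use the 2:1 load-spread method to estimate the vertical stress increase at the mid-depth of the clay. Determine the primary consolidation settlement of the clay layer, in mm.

S_c ≈ 153 mm

Mid-depth of clay below the ground surface: z = 1.5 + 4.4/2 = 3.7 m.
Total vertical stress at mid-clay: σ_v = 17.8×1.5 + 17.9×2.2 = 66.08 kPa.
Pore pressure: u = 9.81×(3.7 − 1.1) = 25.506 kPa.
Initial effective stress: σ'_0 = σ_v − u = 66.08 − 25.506 = 40.574 kPa.
Stress increase at mid-clay by the 2:1 spreading method:
Δσ = qBL/((B+z)(L+z)) = 107×2.9×2.9/((2.9+3.7)(2.9+3.7)) = 20.658 kPa
Final effective stress: σ'_f = σ'_0 + Δσ = 40.574 + 20.658 = 61.232 kPa.
Normally consolidated clay, so the full stress increment lies on the virgin compression line:
S_c = C_c·H/(1+e₀)·log₁₀(σ'_f/σ'_0) = 0.39×4.4/(1+1)×log₁₀(61.232/40.574)
    = 0.858 × 0.17873 = 0.1534 m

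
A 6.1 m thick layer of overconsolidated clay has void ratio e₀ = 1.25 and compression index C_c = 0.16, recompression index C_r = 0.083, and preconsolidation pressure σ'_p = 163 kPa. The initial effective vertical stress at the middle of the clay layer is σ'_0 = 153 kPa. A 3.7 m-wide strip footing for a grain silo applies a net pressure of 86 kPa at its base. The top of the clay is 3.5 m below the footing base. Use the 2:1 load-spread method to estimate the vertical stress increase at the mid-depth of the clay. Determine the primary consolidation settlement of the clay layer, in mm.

S_c ≈ 29.1 mm

Mid-depth of clay below the footing base: z = 3.5 + 6.1/2 = 6.55 m.
Stress increase at mid-clay by the 2:1 spreading method:
Δσ = qB/(B+z) = 86×3.7/(3.7+6.55) = 31.044 kPa
Final effective stress: σ'_f = 153 + 31.044 = 184.04 kPa.
σ'_f = 184.04 > σ'_p = 163 kPa, so the stress path crosses the preconsolidation pressure — recompression up to σ'_p, then virgin compression beyond:
S_c = H/(1+e₀)·[C_r·log₁₀(σ'_p/σ'_0) + C_c·log₁₀(σ'_f/σ'_p)]
    = 6.1/2.25 × [0.083×log₁₀(163/153) + 0.16×log₁₀(184.04/163)]
    = 2.7111 × [0.0022822 + 0.0084359] = 0.02906 m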